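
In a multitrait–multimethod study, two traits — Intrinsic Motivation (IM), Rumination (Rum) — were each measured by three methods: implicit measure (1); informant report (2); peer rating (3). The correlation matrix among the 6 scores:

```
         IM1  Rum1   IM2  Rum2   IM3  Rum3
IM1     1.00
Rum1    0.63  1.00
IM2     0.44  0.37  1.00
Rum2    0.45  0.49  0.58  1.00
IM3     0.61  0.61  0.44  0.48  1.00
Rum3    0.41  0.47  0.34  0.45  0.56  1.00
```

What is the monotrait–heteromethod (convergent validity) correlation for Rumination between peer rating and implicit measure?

0.47

Same trait (Rum), different methods: r(Rum3, Rum1) = 0.47.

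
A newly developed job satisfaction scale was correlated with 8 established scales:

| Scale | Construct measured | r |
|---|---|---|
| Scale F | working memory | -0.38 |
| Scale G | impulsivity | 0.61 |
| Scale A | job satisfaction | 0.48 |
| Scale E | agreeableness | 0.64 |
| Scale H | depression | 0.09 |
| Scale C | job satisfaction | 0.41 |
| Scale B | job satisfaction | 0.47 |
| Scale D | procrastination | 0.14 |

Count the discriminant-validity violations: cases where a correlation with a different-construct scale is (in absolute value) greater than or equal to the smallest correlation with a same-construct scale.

Convergent (same construct = job satisfaction): Scale A, Scale C, Scale B.
Smallest convergent = 0.41. Discriminant |r|: 0.38, 0.61, 0.64, 0.09, 0.14; count ≥ 0.41 → 2.

2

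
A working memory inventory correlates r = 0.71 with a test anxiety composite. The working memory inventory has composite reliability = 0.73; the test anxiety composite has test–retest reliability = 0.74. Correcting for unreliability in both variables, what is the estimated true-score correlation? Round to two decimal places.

r_true = r_obs / √(r_xx · r_yy) = 0.71 / √(0.73 × 0.74) = 0.71 / √0.5402 = 0.71 / 0.7350 ≈ 0.97.

0.97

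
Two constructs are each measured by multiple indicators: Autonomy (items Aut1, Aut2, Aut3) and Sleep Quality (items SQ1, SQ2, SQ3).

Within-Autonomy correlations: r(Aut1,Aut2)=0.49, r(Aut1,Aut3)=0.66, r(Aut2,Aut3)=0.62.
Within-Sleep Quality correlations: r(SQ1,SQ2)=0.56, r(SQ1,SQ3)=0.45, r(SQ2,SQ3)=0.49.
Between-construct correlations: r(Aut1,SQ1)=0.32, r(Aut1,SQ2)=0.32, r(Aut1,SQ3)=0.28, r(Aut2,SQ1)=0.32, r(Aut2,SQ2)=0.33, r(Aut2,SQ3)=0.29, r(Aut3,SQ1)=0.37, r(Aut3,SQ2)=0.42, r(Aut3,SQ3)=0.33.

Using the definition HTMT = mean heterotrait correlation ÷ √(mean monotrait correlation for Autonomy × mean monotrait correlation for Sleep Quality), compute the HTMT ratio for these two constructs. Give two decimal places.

0.61

Mean between = 2.98/9 = 0.3311.
Mean within-Aut = 1.77/3 = 0.5900; mean within-SQ = 1.50/3 = 0.5000.
Geometric mean = √(0.5900 × 0.5000) = 0.5431.
HTMT = 0.3311 / 0.5431 = 0.61.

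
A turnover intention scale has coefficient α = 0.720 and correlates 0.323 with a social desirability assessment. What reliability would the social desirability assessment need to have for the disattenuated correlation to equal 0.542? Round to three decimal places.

0.493

r_true = r_obs / √(r_xx · r_yy) ⇒ 0.542 = 0.323 / √(0.720 · r_yy).
√(0.720 · r_yy) = 0.323 / 0.542 = 0.5959; 0.720 · r_yy = 0.3551; r_yy = 0.3551 / 0.720 ≈ 0.493.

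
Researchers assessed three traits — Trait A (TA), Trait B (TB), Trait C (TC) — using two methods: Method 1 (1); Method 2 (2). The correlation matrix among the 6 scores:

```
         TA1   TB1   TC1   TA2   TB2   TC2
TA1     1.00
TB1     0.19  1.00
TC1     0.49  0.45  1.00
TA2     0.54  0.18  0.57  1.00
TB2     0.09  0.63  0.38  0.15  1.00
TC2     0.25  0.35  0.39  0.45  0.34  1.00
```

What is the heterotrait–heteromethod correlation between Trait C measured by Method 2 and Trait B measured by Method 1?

Different traits and methods: r(TC2, TB1) = 0.35.

0.35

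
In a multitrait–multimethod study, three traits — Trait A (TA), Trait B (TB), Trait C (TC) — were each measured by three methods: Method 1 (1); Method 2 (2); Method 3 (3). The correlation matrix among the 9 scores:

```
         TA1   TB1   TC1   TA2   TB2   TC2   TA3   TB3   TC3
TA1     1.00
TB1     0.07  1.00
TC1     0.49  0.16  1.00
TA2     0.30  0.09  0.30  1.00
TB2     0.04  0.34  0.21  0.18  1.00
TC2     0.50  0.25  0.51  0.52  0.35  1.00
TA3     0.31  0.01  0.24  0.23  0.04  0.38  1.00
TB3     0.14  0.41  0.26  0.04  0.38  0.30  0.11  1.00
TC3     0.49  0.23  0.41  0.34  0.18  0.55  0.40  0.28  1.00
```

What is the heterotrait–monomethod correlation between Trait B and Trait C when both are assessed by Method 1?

Different traits, same method: r(TB1, TC1) = 0.16.

0.16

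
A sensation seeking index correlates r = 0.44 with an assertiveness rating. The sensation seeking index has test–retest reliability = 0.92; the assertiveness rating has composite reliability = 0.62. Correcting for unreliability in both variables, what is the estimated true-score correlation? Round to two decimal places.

r_true = r_obs / √(r_xx · r_yy) = 0.44 / √(0.92 × 0.62) = 0.44 / √0.5704 = 0.44 / 0.7552 ≈ 0.58.

0.58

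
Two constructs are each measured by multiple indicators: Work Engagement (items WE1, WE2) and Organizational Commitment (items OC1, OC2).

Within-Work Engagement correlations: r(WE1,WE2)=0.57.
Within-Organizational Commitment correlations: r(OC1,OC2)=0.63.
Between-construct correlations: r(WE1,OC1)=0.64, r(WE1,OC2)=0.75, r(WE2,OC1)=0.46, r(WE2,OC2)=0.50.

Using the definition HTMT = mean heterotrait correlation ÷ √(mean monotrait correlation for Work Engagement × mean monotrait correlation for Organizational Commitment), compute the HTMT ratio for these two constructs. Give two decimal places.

0.98

Mean heterotrait r = 2.35/4 = 0.5875.
Mean within-WE = 0.57/1 = 0.5700; mean within-OC = 0.63/1 = 0.6300.
Geometric mean = √(0.5700 × 0.6300) = 0.5992.
HTMT = 0.5875 / 0.5992 = 0.98.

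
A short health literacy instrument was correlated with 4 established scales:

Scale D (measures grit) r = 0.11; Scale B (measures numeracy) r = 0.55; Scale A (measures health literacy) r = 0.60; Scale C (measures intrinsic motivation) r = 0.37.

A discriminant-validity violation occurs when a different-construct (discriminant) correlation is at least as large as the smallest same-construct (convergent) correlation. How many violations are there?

0

Convergent (same construct = health literacy): Scale A.
Smallest convergent = 0.60. Discriminant values: 0.11, 0.55, 0.37; count ≥ 0.60 → 0.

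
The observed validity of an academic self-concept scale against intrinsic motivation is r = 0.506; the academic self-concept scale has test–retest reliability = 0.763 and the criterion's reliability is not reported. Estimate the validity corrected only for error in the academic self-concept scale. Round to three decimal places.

Single correction: r_c = r_obs / √r_xx = 0.506 / √0.763 = 0.506 / 0.8735 ≈ 0.579.

0.579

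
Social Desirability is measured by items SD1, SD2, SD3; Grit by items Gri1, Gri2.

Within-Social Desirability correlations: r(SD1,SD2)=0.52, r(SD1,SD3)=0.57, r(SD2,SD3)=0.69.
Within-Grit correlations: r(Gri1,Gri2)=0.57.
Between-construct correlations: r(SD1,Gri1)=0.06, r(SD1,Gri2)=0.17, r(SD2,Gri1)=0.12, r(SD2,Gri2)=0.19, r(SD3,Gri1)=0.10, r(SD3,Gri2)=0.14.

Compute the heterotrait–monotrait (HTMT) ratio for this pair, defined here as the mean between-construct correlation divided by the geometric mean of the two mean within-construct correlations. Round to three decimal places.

Mean heterotrait r = 0.78/6 = 0.1300.
Mean within-SD = 1.78/3 = 0.5933; mean within-Gri = 0.57/1 = 0.5700.
Geometric mean = √(0.5933 × 0.5700) = 0.5815.
HTMT = 0.1300 / 0.5815 = 0.224.

0.224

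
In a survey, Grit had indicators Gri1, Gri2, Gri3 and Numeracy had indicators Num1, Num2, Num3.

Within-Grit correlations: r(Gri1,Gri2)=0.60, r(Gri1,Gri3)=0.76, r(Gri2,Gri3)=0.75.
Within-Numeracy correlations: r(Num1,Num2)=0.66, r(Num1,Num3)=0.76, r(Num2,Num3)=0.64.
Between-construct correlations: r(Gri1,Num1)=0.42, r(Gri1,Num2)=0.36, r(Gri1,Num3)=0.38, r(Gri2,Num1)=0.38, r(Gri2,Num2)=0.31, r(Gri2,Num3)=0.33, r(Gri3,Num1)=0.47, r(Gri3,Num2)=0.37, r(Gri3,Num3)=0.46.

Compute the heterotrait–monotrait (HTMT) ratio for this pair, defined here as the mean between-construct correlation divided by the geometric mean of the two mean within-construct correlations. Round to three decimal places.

0.556

Between-construct mean = 3.48/9 = 0.3867.
Mean within-Gri = 2.11/3 = 0.7033; mean within-Num = 2.06/3 = 0.6867.
Geometric mean = √(0.7033 × 0.6867) = 0.6950.
HTMT = 0.3867 / 0.6950 = 0.556.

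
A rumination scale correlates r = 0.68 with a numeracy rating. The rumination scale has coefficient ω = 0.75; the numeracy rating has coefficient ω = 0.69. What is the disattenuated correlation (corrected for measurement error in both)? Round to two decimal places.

0.95

r_true = r_obs / √(r_xx · r_yy) = 0.68 / √(0.75 × 0.69) = 0.68 / √0.5175 = 0.68 / 0.7194 ≈ 0.95.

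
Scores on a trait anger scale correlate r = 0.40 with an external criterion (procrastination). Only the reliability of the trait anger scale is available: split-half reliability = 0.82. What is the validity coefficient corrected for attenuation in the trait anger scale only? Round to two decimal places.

Single correction: r_c = r_obs / √r_xx = 0.40 / √0.82 = 0.40 / 0.9055 ≈ 0.44.

0.44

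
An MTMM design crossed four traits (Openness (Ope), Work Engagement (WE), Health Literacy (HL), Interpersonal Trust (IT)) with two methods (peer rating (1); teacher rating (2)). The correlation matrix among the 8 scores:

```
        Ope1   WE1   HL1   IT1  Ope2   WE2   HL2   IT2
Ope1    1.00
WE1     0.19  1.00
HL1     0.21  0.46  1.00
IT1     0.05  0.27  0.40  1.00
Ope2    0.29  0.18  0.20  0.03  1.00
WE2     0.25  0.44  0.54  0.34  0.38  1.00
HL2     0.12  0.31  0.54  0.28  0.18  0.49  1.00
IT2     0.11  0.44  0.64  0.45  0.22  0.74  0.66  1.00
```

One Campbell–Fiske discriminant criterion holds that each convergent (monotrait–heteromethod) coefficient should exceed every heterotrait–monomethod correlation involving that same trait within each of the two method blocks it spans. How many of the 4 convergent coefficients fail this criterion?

Checking each validity diagonal entry against its comparison values:
Ope (methods 1·2): 0.29 vs {0.19, 0.38, 0.21, 0.18, 0.05, 0.22} → fail.
WE (methods 1·2): 0.44 vs {0.19, 0.38, 0.46, 0.49, 0.27, 0.74} → fail.
HL (methods 1·2): 0.54 vs {0.21, 0.18, 0.46, 0.49, 0.40, 0.66} → fail.
IT (methods 1·2): 0.45 vs {0.05, 0.22, 0.27, 0.74, 0.40, 0.66} → fail.
4 of 4 fail.

4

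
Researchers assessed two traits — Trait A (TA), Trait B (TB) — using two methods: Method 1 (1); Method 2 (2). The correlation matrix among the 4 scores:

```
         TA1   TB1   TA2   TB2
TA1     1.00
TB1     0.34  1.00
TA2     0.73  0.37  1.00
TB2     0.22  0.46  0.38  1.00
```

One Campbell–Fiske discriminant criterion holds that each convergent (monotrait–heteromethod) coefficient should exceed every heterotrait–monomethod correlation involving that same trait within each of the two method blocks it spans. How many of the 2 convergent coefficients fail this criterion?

0

Each convergent coefficient versus the relevant comparison correlations:
TA (methods 1·2): 0.73 vs {0.34, 0.38} → pass.
TB (methods 1·2): 0.46 vs {0.34, 0.38} → pass.
0 of 2 fail.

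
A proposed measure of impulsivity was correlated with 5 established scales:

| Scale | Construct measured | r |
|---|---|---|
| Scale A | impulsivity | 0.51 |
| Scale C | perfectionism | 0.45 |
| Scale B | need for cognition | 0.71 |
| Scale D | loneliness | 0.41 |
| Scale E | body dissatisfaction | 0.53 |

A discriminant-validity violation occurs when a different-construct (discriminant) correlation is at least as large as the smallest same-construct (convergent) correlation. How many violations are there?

2

Convergent (same construct = impulsivity): Scale A.
Smallest convergent = 0.51. Discriminant values: 0.45, 0.71, 0.41, 0.53; count ≥ 0.51 → 2.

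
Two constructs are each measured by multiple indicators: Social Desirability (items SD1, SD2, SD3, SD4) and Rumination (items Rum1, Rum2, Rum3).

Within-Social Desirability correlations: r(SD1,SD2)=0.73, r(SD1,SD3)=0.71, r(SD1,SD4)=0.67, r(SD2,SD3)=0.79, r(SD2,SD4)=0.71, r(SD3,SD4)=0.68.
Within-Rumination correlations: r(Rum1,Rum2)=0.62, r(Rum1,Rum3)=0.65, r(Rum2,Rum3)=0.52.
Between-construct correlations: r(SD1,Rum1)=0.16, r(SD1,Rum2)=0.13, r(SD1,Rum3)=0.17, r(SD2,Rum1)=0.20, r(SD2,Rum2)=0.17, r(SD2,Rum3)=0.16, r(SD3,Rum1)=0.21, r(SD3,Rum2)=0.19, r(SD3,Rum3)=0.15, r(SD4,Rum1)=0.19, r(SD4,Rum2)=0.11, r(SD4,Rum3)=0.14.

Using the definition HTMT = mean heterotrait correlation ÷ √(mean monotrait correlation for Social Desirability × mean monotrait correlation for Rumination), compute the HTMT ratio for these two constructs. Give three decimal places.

Mean heterotrait r = 1.98/12 = 0.1650.
Mean within-SD = 4.29/6 = 0.7150; mean within-Rum = 1.79/3 = 0.5967.
Geometric mean = √(0.7150 × 0.5967) = 0.6532.
HTMT = 0.1650 / 0.6532 = 0.253.

0.253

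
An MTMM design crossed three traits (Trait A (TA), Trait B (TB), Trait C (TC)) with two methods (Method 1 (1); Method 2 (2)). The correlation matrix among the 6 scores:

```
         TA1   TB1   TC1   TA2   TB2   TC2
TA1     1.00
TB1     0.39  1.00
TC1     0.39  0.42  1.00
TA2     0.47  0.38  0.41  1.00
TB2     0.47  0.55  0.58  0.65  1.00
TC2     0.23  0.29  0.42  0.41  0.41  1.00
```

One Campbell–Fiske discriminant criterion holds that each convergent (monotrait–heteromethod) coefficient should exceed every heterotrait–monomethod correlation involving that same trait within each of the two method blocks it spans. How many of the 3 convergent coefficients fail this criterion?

Each convergent coefficient versus the relevant comparison correlations:
TA (methods 1·2): 0.47 vs {0.39, 0.65, 0.39, 0.41} → fail.
TB (methods 1·2): 0.55 vs {0.39, 0.65, 0.42, 0.41} → fail.
TC (methods 1·2): 0.42 vs {0.39, 0.41, 0.42, 0.41} → fail.
3 of 3 fail.

3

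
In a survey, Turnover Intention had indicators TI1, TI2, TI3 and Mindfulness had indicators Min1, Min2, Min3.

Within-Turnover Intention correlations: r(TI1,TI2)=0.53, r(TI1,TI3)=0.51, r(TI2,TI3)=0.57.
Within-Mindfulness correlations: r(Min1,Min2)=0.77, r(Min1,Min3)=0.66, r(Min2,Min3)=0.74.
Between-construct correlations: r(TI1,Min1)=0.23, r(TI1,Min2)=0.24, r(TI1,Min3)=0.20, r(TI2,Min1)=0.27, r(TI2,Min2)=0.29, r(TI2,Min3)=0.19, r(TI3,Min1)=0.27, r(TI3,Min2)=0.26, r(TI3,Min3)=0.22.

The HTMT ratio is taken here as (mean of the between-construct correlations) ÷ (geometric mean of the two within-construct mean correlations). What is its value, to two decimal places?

Mean between = 2.17/9 = 0.2411.
Mean within-TI = 1.61/3 = 0.5367; mean within-Min = 2.17/3 = 0.7233.
Geometric mean = √(0.5367 × 0.7233) = 0.6231.
HTMT = 0.2411 / 0.6231 = 0.39.

0.39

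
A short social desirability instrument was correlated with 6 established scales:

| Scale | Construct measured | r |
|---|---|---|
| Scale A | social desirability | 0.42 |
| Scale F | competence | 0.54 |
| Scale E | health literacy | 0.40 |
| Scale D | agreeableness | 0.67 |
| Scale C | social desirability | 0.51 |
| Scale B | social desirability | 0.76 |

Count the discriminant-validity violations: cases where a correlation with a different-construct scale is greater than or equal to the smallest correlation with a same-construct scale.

2

Convergent (same construct = social desirability): Scale A, Scale C, Scale B.
Smallest convergent = 0.42. Discriminant values: 0.54, 0.40, 0.67; count ≥ 0.42 → 2.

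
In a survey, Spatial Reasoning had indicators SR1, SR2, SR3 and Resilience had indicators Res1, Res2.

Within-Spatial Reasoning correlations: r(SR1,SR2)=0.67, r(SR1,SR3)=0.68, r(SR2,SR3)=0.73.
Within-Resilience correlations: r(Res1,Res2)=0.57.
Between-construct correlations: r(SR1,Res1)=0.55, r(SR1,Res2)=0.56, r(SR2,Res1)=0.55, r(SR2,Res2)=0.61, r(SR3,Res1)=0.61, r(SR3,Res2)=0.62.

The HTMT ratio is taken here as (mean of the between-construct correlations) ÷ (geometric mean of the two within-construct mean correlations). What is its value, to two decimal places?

0.93

Mean heterotrait r = 3.50/6 = 0.5833.
Mean within-SR = 2.08/3 = 0.6933; mean within-Res = 0.57/1 = 0.5700.
Geometric mean = √(0.6933 × 0.5700) = 0.6286.
HTMT = 0.5833 / 0.6286 = 0.93.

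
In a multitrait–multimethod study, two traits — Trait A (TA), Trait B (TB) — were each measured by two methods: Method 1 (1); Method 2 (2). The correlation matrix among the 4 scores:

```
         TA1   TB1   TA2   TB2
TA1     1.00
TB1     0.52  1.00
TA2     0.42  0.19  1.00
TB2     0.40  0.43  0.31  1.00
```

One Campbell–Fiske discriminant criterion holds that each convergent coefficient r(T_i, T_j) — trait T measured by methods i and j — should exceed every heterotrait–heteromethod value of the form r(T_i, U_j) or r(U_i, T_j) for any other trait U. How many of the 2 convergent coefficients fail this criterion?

Checking each validity diagonal entry against its comparison values:
TA (methods 1·2): 0.42 vs {0.40, 0.19} → pass.
TB (methods 1·2): 0.43 vs {0.19, 0.40} → pass.
0 of 2 fail.

0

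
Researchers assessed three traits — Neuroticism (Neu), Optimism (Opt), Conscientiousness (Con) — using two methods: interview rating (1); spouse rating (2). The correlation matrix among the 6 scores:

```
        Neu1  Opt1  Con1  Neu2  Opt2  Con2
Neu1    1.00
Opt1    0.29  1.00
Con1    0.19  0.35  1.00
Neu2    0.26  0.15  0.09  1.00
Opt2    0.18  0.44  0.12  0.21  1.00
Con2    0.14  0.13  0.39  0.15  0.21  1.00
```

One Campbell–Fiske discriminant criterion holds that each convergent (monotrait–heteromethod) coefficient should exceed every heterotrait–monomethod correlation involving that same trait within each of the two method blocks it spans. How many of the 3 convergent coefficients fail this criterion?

Convergent coefficients and their comparison sets:
Neu (methods 1·2): 0.26 vs {0.29, 0.21, 0.19, 0.15} → fail.
Opt (methods 1·2): 0.44 vs {0.29, 0.21, 0.35, 0.21} → pass.
Con (methods 1·2): 0.39 vs {0.19, 0.15, 0.35, 0.21} → pass.
1 of 3 fail.

1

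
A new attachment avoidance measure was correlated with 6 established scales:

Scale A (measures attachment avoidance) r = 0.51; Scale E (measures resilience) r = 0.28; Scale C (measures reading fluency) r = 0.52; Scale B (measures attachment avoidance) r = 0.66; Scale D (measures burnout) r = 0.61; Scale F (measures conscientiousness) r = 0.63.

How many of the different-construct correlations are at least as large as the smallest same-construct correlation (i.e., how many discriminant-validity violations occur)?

Convergent (same construct = attachment avoidance): Scale A, Scale B.
Smallest convergent = 0.51. Discriminant values: 0.28, 0.52, 0.61, 0.63; count ≥ 0.51 → 3.

3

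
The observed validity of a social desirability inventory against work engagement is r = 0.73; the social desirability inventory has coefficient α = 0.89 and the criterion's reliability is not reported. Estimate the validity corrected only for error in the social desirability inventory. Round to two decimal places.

0.77

Single correction: r_c = r_obs / √r_xx = 0.73 / √0.89 = 0.73 / 0.9434 ≈ 0.77.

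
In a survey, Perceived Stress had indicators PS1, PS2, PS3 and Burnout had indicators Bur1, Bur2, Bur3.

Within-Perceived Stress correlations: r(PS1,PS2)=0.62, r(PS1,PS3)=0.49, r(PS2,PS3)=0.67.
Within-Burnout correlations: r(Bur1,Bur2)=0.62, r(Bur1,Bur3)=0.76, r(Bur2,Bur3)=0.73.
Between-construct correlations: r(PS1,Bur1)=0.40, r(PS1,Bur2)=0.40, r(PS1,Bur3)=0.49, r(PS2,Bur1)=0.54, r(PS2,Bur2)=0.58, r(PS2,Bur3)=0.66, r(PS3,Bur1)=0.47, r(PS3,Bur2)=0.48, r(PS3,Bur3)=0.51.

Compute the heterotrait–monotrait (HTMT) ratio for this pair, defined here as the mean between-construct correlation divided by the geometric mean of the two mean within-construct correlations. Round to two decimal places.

Mean heterotrait r = 4.53/9 = 0.5033.
Mean within-PS = 1.78/3 = 0.5933; mean within-Bur = 2.11/3 = 0.7033.
Geometric mean = √(0.5933 × 0.7033) = 0.6460.
HTMT = 0.5033 / 0.6460 = 0.78.

0.78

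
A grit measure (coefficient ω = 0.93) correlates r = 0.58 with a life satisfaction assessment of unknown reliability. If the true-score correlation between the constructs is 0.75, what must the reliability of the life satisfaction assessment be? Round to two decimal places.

0.64

r_true = r_obs / √(r_xx · r_yy) ⇒ 0.75 = 0.58 / √(0.93 · r_yy).
√(0.93 · r_yy) = 0.58 / 0.75 = 0.7733; 0.93 · r_yy = 0.5980; r_yy = 0.5980 / 0.93 ≈ 0.64.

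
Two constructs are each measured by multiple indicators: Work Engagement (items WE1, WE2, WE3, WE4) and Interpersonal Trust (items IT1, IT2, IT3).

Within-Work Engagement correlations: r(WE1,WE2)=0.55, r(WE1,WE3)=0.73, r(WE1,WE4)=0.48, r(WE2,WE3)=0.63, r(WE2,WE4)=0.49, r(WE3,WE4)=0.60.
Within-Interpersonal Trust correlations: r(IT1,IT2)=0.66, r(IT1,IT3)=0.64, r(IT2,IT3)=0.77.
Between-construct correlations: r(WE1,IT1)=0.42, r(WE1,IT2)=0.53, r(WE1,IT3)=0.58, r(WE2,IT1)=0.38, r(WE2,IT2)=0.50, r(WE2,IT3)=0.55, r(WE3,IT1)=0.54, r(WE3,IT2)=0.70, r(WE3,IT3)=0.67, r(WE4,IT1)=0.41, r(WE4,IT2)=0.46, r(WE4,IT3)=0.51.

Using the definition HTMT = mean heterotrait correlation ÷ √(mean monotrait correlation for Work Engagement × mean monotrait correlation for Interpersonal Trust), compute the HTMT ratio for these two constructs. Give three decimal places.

Mean heterotrait r = 6.25/12 = 0.5208.
Mean within-WE = 3.48/6 = 0.5800; mean within-IT = 2.07/3 = 0.6900.
Geometric mean = √(0.5800 × 0.6900) = 0.6326.
HTMT = 0.5208 / 0.6326 = 0.823.

0.823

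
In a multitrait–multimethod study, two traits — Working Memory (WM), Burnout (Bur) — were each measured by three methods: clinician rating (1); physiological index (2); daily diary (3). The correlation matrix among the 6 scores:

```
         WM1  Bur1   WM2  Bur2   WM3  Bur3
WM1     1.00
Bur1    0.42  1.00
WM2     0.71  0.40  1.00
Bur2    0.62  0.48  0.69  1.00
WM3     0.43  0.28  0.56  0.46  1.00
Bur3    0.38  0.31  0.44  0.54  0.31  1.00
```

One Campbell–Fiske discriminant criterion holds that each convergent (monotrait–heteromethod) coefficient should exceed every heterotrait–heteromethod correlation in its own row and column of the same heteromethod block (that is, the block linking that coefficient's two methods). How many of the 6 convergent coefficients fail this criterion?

2

Convergent coefficients and their comparison sets:
WM (methods 1·2): 0.71 vs {0.62, 0.40} → pass.
WM (methods 1·3): 0.43 vs {0.38, 0.28} → pass.
WM (methods 2·3): 0.56 vs {0.44, 0.46} → pass.
Bur (methods 1·2): 0.48 vs {0.40, 0.62} → fail.
Bur (methods 1·3): 0.31 vs {0.28, 0.38} → fail.
Bur (methods 2·3): 0.54 vs {0.46, 0.44} → pass.
2 of 6 fail.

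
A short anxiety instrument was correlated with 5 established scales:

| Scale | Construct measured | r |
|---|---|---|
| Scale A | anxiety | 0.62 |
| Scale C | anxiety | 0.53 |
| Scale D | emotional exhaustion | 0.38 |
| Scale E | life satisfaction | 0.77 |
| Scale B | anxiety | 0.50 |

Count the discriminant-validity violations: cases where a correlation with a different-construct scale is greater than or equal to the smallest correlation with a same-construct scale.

1

Convergent (same construct = anxiety): Scale A, Scale C, Scale B.
Smallest convergent = 0.50. Discriminant values: 0.38, 0.77; count ≥ 0.50 → 1.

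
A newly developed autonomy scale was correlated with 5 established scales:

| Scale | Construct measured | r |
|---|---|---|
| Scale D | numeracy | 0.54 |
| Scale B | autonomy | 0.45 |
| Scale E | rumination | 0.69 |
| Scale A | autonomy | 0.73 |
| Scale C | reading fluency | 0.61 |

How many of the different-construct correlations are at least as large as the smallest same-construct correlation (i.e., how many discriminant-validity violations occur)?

Convergent (same construct = autonomy): Scale B, Scale A.
Smallest convergent = 0.45. Discriminant values: 0.54, 0.69, 0.61; count ≥ 0.45 → 3.

3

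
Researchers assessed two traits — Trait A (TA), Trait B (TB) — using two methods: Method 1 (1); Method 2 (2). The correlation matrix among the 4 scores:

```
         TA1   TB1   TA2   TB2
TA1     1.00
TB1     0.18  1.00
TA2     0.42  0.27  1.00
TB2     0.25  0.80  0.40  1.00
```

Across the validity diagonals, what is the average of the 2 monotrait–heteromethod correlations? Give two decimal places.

Convergent values: 0.42, 0.80; mean = 1.22/2 = 0.61.

0.61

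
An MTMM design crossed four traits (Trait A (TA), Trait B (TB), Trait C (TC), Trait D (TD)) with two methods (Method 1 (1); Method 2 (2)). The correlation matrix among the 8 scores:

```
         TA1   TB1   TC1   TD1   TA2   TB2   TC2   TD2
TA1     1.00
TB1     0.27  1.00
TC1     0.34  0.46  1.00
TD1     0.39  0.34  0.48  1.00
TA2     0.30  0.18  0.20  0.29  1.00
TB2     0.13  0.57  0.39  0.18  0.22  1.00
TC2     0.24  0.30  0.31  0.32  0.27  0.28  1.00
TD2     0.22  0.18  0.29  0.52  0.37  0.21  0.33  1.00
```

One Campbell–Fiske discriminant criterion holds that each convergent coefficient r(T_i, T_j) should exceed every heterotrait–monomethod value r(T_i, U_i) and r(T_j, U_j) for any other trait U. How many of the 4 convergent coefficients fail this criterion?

Convergent coefficients and their comparison sets:
TA (methods 1·2): 0.30 vs {0.27, 0.22, 0.34, 0.27, 0.39, 0.37} → fail.
TB (methods 1·2): 0.57 vs {0.27, 0.22, 0.46, 0.28, 0.34, 0.21} → pass.
TC (methods 1·2): 0.31 vs {0.34, 0.27, 0.46, 0.28, 0.48, 0.33} → fail.
TD (methods 1·2): 0.52 vs {0.39, 0.37, 0.34, 0.21, 0.48, 0.33} → pass.
2 of 4 fail.

2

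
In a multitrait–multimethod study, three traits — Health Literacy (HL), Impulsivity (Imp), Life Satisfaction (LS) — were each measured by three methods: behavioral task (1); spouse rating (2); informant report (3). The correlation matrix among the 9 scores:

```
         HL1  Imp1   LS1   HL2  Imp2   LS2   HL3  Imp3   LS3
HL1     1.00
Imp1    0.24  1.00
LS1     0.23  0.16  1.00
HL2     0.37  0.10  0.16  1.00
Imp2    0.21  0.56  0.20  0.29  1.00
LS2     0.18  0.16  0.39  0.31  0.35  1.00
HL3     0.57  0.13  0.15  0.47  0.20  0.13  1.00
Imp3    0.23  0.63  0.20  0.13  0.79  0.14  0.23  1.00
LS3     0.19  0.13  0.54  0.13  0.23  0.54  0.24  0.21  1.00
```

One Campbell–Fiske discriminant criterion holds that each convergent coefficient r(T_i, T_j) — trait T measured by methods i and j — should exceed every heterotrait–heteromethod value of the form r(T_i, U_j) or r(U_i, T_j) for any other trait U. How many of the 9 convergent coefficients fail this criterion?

0

Checking each validity diagonal entry against its comparison values:
HL (methods 1·2): 0.37 vs {0.21, 0.10, 0.18, 0.16} → pass.
HL (methods 1·3): 0.57 vs {0.23, 0.13, 0.19, 0.15} → pass.
HL (methods 2·3): 0.47 vs {0.13, 0.20, 0.13, 0.13} → pass.
Imp (methods 1·2): 0.56 vs {0.10, 0.21, 0.16, 0.20} → pass.
Imp (methods 1·3): 0.63 vs {0.13, 0.23, 0.13, 0.20} → pass.
Imp (methods 2·3): 0.79 vs {0.20, 0.13, 0.23, 0.14} → pass.
LS (methods 1·2): 0.39 vs {0.16, 0.18, 0.20, 0.16} → pass.
LS (methods 1·3): 0.54 vs {0.15, 0.19, 0.20, 0.13} → pass.
LS (methods 2·3): 0.54 vs {0.13, 0.13, 0.14, 0.23} → pass.
0 of 9 fail.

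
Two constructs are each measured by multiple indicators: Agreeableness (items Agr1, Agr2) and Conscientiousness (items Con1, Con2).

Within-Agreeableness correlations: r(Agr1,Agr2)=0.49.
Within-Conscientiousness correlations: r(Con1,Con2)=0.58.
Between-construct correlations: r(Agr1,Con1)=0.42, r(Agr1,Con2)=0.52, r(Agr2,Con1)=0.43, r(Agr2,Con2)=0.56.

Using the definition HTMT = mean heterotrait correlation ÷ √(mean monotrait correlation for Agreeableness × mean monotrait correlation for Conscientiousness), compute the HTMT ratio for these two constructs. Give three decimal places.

0.905

Mean heterotrait r = 1.93/4 = 0.4825.
Mean within-Agr = 0.49/1 = 0.4900; mean within-Con = 0.58/1 = 0.5800.
Geometric mean = √(0.4900 × 0.5800) = 0.5331.
HTMT = 0.4825 / 0.5331 = 0.905.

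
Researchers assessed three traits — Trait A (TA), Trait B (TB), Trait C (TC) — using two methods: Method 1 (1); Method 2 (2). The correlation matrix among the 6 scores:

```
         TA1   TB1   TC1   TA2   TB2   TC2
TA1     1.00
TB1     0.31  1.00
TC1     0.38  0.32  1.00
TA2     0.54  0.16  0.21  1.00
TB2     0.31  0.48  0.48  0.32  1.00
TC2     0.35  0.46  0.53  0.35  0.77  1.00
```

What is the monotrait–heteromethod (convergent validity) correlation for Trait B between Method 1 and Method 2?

0.48

Same trait (TB), different methods: r(TB1, TB2) = 0.48.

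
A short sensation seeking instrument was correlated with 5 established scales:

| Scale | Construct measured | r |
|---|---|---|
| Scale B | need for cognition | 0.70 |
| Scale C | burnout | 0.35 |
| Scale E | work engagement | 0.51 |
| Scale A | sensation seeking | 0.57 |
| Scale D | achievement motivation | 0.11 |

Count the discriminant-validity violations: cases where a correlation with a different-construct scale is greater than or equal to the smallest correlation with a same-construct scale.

Convergent (same construct = sensation seeking): Scale A.
Smallest convergent = 0.57. Discriminant values: 0.70, 0.35, 0.51, 0.11; count ≥ 0.57 → 1.

1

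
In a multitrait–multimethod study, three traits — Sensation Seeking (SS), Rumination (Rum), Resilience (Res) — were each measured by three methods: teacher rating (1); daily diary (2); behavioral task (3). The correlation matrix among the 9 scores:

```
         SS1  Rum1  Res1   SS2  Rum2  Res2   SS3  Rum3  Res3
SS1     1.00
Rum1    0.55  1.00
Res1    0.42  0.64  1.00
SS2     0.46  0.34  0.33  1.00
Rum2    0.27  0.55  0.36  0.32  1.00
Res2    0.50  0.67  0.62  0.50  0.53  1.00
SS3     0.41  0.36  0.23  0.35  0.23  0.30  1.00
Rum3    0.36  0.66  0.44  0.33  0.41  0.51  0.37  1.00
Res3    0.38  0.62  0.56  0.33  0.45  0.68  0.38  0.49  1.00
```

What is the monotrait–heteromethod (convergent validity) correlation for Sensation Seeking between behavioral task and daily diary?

Same trait (SS), different methods: r(SS3, SS2) = 0.35.

0.35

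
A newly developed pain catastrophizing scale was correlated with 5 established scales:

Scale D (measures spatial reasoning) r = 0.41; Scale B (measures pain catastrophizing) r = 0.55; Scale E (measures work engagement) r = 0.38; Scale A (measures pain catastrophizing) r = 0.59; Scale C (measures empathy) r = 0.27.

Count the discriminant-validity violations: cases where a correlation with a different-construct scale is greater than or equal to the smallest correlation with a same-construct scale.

Convergent (same construct = pain catastrophizing): Scale B, Scale A.
Smallest convergent = 0.55. Discriminant values: 0.41, 0.38, 0.27; count ≥ 0.55 → 0.

0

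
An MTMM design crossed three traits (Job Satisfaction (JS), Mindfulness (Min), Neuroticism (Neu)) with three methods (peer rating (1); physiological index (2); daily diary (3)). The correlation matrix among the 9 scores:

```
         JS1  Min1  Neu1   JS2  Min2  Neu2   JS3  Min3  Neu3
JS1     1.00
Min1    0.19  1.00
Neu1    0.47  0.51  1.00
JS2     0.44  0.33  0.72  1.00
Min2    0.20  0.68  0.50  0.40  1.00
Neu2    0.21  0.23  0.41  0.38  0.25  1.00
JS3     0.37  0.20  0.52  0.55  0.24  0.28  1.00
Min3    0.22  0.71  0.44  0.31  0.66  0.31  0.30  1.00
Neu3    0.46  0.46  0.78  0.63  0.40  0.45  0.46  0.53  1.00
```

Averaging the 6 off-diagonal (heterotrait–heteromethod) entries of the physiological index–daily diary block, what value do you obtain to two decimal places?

HTHM values (method 2 × method 3): 0.31, 0.63, 0.24, 0.40, 0.28, 0.31; mean = 2.17/6 = 0.36.

0.36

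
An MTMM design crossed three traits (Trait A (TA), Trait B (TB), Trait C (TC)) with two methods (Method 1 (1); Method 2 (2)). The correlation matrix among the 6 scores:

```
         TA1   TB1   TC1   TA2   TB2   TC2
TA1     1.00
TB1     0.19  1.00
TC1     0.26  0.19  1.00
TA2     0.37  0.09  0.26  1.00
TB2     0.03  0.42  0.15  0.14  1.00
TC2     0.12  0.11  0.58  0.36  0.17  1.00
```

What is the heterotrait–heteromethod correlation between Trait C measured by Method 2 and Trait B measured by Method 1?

0.11

Different traits and methods: r(TC2, TB1) = 0.11.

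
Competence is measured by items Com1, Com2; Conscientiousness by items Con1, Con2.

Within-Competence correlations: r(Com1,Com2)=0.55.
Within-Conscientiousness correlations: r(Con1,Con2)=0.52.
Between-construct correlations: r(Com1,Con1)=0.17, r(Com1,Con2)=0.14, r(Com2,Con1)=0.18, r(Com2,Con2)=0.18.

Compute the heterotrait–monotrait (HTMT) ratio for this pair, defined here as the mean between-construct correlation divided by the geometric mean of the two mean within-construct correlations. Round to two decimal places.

0.31

Between-construct mean = 0.67/4 = 0.1675.
Mean within-Com = 0.55/1 = 0.5500; mean within-Con = 0.52/1 = 0.5200.
Geometric mean = √(0.5500 × 0.5200) = 0.5348.
HTMT = 0.1675 / 0.5348 = 0.31.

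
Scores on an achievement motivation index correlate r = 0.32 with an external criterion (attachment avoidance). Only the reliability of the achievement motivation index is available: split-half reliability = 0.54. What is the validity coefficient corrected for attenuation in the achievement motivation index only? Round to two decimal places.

Single correction: r_c = r_obs / √r_xx = 0.32 / √0.54 = 0.32 / 0.7348 ≈ 0.44.

0.44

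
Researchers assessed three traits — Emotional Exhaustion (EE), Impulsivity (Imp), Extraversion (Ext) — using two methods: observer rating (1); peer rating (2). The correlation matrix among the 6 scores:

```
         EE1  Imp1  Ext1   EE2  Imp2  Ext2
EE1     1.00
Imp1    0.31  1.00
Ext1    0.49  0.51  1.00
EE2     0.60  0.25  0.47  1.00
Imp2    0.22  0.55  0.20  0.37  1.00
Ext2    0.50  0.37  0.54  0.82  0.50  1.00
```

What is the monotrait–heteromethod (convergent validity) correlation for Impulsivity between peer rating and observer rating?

Same trait (Imp), different methods: r(Imp2, Imp1) = 0.55.

0.55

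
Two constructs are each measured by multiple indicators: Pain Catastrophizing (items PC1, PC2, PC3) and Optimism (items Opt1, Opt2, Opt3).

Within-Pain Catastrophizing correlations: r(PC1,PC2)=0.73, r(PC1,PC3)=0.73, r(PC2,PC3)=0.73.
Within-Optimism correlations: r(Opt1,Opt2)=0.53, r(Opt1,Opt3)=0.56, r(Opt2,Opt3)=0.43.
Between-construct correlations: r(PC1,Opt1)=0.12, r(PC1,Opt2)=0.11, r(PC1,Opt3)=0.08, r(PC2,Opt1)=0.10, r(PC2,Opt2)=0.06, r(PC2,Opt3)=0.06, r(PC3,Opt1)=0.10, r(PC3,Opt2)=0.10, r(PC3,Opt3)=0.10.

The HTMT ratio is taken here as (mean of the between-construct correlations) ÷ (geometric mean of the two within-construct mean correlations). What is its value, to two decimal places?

Between-construct mean = 0.83/9 = 0.0922.
Mean within-PC = 2.19/3 = 0.7300; mean within-Opt = 1.52/3 = 0.5067.
Geometric mean = √(0.7300 × 0.5067) = 0.6082.
HTMT = 0.0922 / 0.6082 = 0.15.

0.15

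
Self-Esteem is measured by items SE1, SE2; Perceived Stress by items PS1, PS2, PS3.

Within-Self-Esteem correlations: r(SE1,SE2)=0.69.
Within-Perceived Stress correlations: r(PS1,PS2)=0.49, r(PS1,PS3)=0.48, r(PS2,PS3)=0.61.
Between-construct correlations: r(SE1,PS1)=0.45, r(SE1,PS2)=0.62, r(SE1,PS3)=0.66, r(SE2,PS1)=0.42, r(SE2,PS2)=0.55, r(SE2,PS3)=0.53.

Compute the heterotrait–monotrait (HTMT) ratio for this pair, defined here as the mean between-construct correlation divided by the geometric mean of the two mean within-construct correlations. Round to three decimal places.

0.893

Mean between = 3.23/6 = 0.5383.
Mean within-SE = 0.69/1 = 0.6900; mean within-PS = 1.58/3 = 0.5267.
Geometric mean = √(0.6900 × 0.5267) = 0.6028.
HTMT = 0.5383 / 0.6028 = 0.893.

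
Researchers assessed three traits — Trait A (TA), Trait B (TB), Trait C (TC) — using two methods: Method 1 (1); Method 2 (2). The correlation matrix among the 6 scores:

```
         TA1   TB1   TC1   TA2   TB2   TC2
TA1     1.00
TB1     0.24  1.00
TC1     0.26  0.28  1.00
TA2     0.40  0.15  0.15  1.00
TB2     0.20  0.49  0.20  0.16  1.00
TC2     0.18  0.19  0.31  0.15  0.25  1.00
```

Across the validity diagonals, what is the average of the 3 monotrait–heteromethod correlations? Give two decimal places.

Convergent values: 0.40, 0.49, 0.31; mean = 1.20/3 = 0.40.

0.40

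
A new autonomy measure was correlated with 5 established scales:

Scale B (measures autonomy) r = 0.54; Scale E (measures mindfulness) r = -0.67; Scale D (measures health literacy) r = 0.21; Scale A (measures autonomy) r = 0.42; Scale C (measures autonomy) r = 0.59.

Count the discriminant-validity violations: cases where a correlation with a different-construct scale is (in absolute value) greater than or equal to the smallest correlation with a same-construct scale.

Convergent (same construct = autonomy): Scale B, Scale A, Scale C.
Smallest convergent = 0.42. Discriminant |r|: 0.67, 0.21; count ≥ 0.42 → 1.

1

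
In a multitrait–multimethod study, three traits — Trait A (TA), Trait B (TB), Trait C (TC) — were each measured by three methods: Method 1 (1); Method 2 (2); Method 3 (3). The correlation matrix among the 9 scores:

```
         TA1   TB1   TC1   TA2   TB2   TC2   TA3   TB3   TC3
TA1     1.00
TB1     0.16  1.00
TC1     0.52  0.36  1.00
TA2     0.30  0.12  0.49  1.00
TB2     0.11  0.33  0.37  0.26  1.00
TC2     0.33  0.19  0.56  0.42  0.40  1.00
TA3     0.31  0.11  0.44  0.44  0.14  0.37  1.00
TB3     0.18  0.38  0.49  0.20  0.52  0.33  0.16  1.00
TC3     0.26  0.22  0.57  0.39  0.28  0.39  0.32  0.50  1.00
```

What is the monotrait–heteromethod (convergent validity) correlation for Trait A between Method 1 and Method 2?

Same trait (TA), different methods: r(TA1, TA2) = 0.30.

0.30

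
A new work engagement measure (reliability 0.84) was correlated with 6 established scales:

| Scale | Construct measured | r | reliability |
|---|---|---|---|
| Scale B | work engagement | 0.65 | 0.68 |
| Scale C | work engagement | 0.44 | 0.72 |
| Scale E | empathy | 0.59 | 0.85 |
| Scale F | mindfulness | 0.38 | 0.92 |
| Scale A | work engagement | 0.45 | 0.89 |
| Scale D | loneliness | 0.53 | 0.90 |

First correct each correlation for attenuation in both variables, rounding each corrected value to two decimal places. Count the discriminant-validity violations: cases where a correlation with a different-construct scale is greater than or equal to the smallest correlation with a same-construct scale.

Disattenuated r (r / √(r_scale · r_new)):
  Scale B (conv): 0.65 / √(0.68·0.84) = 0.86
  Scale C (conv): 0.44 / √(0.72·0.84) = 0.57
  Scale E (disc): 0.59 / √(0.85·0.84) = 0.70
  Scale F (disc): 0.38 / √(0.92·0.84) = 0.43
  Scale A (conv): 0.45 / √(0.89·0.84) = 0.52
  Scale D (disc): 0.53 / √(0.90·0.84) = 0.61
Smallest convergent = 0.52. Discriminant values: 0.70, 0.43, 0.61; count ≥ 0.52 → 2.

2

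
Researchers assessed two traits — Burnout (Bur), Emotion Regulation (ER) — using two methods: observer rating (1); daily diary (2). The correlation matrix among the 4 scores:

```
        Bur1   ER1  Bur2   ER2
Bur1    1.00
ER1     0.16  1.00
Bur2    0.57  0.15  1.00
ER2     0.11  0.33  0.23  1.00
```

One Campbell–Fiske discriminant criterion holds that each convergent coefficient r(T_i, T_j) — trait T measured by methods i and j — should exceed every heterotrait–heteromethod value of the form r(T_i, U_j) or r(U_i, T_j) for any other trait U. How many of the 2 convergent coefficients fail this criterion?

0

Each convergent coefficient versus the relevant comparison correlations:
Bur (methods 1·2): 0.57 vs {0.11, 0.15} → pass.
ER (methods 1·2): 0.33 vs {0.15, 0.11} → pass.
0 of 2 fail.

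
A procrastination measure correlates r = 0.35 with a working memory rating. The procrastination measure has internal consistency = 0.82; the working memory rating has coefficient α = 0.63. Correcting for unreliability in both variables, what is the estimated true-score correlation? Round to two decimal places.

0.49

r_true = r_obs / √(r_xx · r_yy) = 0.35 / √(0.82 × 0.63) = 0.35 / √0.5166 = 0.35 / 0.7187 ≈ 0.49.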